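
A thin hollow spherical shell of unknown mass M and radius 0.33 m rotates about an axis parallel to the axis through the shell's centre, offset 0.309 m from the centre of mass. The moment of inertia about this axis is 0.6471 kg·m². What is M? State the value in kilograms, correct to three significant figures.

3.85

I = I_cm + Md² = (2/3)MR² + Md² = M·[0.666667·(0.33)² + (0.309)²] = M·0.16808.
So M = 0.6471 / 0.16808 = 3.8499 kg.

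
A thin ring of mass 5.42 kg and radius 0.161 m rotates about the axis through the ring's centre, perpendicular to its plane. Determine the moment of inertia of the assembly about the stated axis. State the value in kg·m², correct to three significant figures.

0.140

I_cm = MR² = (5.42)(0.161)² = 0.14049 kg·m²; axis through the centre, so I = 0.14049 kg·m².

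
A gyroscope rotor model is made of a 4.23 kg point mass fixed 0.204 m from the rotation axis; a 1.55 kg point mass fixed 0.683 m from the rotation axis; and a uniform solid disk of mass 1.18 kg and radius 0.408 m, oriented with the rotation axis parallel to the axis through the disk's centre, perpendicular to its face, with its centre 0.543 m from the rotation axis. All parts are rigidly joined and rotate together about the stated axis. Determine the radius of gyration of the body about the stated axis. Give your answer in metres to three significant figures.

0.440

Point mass: I_cm = 0; centre at d = 0.204 m, so I = I_cm + Md² gives I = 0 + (4.23)(0.204)² = 0.17604 kg·m².
Point mass: I_cm = 0; centre at d = 0.683 m, so I = I_cm + Md² gives I = 0 + (1.55)(0.683)² = 0.72306 kg·m².
Solid disk: I_cm = (1/2)MR² = (1/2)(1.18)(0.408)² = 0.098214 kg·m²; centre at d = 0.543 m, so I = I_cm + Md² gives I = 0.098214 + (1.18)(0.543)² = 0.44614 kg·m².
Total I = 1.3452 kg·m²; total mass M = 6.96 kg.
k = √(I/M) = √(1.3452/6.96) = 0.43964 m.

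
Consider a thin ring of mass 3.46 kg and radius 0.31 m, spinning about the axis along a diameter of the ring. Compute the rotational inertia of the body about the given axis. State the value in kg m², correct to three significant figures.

I_cm = (1/2)MR² = (1/2)(3.46)(0.31)² = 0.16625 kg m²; axis through the centre, so I = 0.16625 kg m².

0.166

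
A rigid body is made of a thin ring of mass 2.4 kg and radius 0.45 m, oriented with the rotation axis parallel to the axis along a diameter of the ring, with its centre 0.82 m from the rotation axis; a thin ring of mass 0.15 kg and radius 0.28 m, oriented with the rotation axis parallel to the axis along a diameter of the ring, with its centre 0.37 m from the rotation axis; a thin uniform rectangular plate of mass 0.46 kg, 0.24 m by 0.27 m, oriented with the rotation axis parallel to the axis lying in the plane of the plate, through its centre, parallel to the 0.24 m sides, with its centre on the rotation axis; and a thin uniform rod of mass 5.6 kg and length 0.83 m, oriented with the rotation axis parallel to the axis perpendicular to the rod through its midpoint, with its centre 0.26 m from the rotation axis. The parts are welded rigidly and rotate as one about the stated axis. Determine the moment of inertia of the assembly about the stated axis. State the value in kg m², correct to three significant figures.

Thin ring: I_cm = (1/2)MR² = (1/2)(2.4)(0.45)² = 0.243 kg m²; centre at d = 0.82 m, so the parallel axis theorem gives I = 0.243 + (2.4)(0.82)² = 1.8568 kg m².
Thin ring: I_cm = (1/2)MR² = (1/2)(0.15)(0.28)² = 0.00588 kg m²; centre at d = 0.37 m, so the parallel axis theorem gives I = 0.00588 + (0.15)(0.37)² = 0.026415 kg m².
Rectangular plate: I_cm = (1/12)Mb² = (1/12)(0.46)(0.27)² = 0.0027945 kg m²; axis through the centre, so I = 0.0027945 kg m².
Thin rod: I_cm = (1/12)ML² = (1/12)(5.6)(0.83)² = 0.32149 kg m²; centre at d = 0.26 m, so the parallel axis theorem gives I = 0.32149 + (5.6)(0.26)² = 0.70005 kg m².
Total I = 1.8568 + 0.026415 + 0.0027945 + 0.70005 = 2.586 kg m².

2.59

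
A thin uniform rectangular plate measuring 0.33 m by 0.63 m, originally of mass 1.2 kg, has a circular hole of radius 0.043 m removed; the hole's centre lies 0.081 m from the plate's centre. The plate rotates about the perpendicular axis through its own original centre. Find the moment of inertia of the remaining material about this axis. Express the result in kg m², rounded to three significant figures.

Unpierced body about its centre: I₀ = (1/12)M(a²+b²) = (1/12)(1.2)[(0.33)² + (0.63)²] = 0.05058 kg m².
The removed disk has mass m = M·πr²/(ab) = (1.2)·π(0.043)²/(0.33·0.63) = 0.033528 kg (same uniform areal density).
Its moment of inertia about the rotation axis (parallel-axis theorem): I_hole = (1/2)mr² + md² = (1/2)(0.033528)(0.043)² + (0.033528)(0.081)² = 0.00025098 kg m².
Treating the hole as negative mass, I = I₀ − I_hole = 0.05058 − 0.00025098 = 0.050329 kg m².

0.0503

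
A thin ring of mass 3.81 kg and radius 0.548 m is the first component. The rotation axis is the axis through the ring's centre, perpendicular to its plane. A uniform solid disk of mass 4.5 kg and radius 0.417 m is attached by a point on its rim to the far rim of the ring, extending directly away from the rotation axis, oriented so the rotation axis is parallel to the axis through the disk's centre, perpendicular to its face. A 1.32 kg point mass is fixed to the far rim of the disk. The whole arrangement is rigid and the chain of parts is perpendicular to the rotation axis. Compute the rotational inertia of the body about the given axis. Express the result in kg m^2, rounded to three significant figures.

Thin ring: I_cm = MR² = (3.81)(0.548)² = 1.1442 kg m^2; axis through the centre, so I = 1.1442 kg m^2.
Solid disk: I_cm = (1/2)MR² = (1/2)(4.5)(0.417)² = 0.39125 kg m^2; centre at d = 0.548 + 0.417 = 0.965 m, so the parallel axis theorem gives I = 0.39125 + (4.5)(0.965)² = 4.5818 kg m^2.
Point mass: I_cm = 0; centre at d = 0.548 + 0.417 + 0.417 = 1.382 m, so the parallel axis theorem gives I = 0 + (1.32)(1.382)² = 2.5211 kg m^2.
Total I = 1.1442 + 4.5818 + 2.5211 = 8.247 kg m^2.

8.25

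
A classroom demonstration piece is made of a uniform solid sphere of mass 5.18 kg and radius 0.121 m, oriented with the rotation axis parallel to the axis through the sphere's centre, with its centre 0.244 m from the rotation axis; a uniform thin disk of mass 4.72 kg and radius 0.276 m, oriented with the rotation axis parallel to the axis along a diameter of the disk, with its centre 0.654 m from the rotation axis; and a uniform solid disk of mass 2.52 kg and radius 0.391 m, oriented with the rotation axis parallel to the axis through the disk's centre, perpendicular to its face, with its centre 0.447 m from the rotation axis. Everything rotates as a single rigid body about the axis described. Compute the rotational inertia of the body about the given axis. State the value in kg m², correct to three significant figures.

3.14

Solid sphere: I_cm = (2/5)MR² = (2/5)(5.18)(0.121)² = 0.030336 kg m²; centre at d = 0.244 m, so I = I_cm + Md² gives I = 0.030336 + (5.18)(0.244)² = 0.33873 kg m².
Thin disk: I_cm = (1/4)MR² = (1/4)(4.72)(0.276)² = 0.089888 kg m²; centre at d = 0.654 m, so I = I_cm + Md² gives I = 0.089888 + (4.72)(0.654)² = 2.1087 kg m².
Solid disk: I_cm = (1/2)MR² = (1/2)(2.52)(0.391)² = 0.19263 kg m²; centre at d = 0.447 m, so I = I_cm + Md² gives I = 0.19263 + (2.52)(0.447)² = 0.69615 kg m².
Total I = 0.33873 + 2.1087 + 0.69615 = 3.1436 kg m².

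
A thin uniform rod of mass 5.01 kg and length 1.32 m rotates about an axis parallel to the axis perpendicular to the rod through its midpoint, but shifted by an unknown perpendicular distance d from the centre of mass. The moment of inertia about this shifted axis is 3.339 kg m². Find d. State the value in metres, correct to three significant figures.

About the centre-of-mass axis, I_cm = (1/12)ML² = (1/12)(5.01)(1.32)² = 0.72745 kg m².
Parallel axis theorem: I = I_cm + Md², so Md² = 3.339 − 0.72745 = 2.6115 kg m².
d = √(2.6115 / 5.01) = 0.72199 m.

0.722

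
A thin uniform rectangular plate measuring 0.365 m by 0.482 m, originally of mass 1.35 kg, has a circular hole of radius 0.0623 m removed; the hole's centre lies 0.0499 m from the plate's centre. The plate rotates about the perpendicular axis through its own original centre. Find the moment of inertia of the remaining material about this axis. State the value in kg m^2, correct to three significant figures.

Unpierced body about its centre: I₀ = (1/12)M(a²+b²) = (1/12)(1.35)[(0.365)² + (0.482)²] = 0.041124 kg m^2.
The removed disk has mass m = M·πr²/(ab) = (1.35)·π(0.0623)²/(0.365·0.482) = 0.093566 kg (same uniform areal density).
Its moment of inertia about the rotation axis (parallel-axis theorem): I_hole = (1/2)mr² + md² = (1/2)(0.093566)(0.0623)² + (0.093566)(0.0499)² = 0.00041456 kg m^2.
Treating the hole as negative mass, I = I₀ − I_hole = 0.041124 − 0.00041456 = 0.04071 kg m^2.

0.0407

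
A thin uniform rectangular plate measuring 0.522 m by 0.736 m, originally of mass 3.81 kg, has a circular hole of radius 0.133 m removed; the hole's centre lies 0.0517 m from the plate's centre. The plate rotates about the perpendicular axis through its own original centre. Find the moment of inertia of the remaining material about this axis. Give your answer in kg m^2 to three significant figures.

Unpierced body about its centre: I₀ = (1/12)M(a²+b²) = (1/12)(3.81)[(0.522)² + (0.736)²] = 0.2585 kg m^2.
The removed disk has mass m = M·πr²/(ab) = (3.81)·π(0.133)²/(0.522·0.736) = 0.5511 kg (same uniform areal density).
Its moment of inertia about the rotation axis (parallel-axis theorem): I_hole = (1/2)mr² + md² = (1/2)(0.5511)(0.133)² + (0.5511)(0.0517)² = 0.0063472 kg m^2.
Treating the hole as negative mass, I = I₀ − I_hole = 0.2585 − 0.0063472 = 0.25215 kg m^2.

0.252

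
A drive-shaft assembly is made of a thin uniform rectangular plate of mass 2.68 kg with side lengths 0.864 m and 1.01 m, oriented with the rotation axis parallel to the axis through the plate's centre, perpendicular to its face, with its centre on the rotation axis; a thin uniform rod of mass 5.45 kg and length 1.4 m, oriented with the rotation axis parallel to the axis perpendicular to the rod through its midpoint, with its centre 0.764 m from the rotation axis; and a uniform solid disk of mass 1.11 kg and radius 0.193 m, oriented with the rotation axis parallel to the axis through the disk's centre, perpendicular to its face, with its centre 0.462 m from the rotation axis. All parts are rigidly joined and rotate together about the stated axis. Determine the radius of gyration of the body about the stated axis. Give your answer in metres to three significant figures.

0.715

Rectangular plate: I_cm = (1/12)M(a²+b²) = (1/12)(2.68)[(0.864)² + (1.01)²] = 0.39454 kg m^2; axis through the centre, so I = 0.39454 kg m^2.
Thin rod: I_cm = (1/12)ML² = (1/12)(5.45)(1.4)² = 0.89017 kg m^2; centre at d = 0.764 m, so I = I_cm + Md² gives I = 0.89017 + (5.45)(0.764)² = 4.0713 kg m^2.
Solid disk: I_cm = (1/2)MR² = (1/2)(1.11)(0.193)² = 0.020673 kg m^2; centre at d = 0.462 m, so I = I_cm + Md² gives I = 0.020673 + (1.11)(0.462)² = 0.2576 kg m^2.
Total I = 4.7234 kg m^2; total mass M = 9.24 kg.
k = √(I/M) = √(4.7234/9.24) = 0.71498 m.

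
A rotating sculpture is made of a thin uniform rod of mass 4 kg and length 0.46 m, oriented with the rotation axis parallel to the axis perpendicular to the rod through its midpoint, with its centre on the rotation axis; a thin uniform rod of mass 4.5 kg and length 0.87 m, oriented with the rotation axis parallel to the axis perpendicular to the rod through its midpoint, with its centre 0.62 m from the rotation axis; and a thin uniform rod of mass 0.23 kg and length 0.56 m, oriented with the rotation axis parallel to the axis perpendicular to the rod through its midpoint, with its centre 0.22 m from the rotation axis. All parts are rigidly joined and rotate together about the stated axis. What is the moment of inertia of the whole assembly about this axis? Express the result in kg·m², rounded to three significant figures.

Thin rod: I_cm = (1/12)ML² = (1/12)(4)(0.46)² = 0.070533 kg·m²; axis through the centre, so I = 0.070533 kg·m².
Thin rod: I_cm = (1/12)ML² = (1/12)(4.5)(0.87)² = 0.28384 kg·m²; centre at d = 0.62 m, so I = I_cm + Md² gives I = 0.28384 + (4.5)(0.62)² = 2.0136 kg·m².
Thin rod: I_cm = (1/12)ML² = (1/12)(0.23)(0.56)² = 0.0060107 kg·m²; centre at d = 0.22 m, so I = I_cm + Md² gives I = 0.0060107 + (0.23)(0.22)² = 0.017143 kg·m².
Total I = 0.070533 + 2.0136 + 0.017143 = 2.1013 kg·m².

2.10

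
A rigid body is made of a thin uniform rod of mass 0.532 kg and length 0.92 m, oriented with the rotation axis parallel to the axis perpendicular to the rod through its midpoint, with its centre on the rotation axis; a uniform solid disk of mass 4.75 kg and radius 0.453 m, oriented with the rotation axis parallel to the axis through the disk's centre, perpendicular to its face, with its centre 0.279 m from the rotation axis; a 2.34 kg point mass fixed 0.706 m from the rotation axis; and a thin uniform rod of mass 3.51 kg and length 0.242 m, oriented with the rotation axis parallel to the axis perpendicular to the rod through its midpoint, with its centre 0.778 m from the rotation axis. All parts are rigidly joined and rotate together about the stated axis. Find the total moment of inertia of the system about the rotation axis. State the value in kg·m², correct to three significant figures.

4.20

Thin rod: I_cm = (1/12)ML² = (1/12)(0.532)(0.92)² = 0.037524 kg·m²; axis through the centre, so I = 0.037524 kg·m².
Solid disk: I_cm = (1/2)MR² = (1/2)(4.75)(0.453)² = 0.48737 kg·m²; centre at d = 0.279 m, so I = I_cm + Md² gives I = 0.48737 + (4.75)(0.279)² = 0.85712 kg·m².
Point mass: I_cm = 0; centre at d = 0.706 m, so I = I_cm + Md² gives I = 0 + (2.34)(0.706)² = 1.1663 kg·m².
Thin rod: I_cm = (1/12)ML² = (1/12)(3.51)(0.242)² = 0.01713 kg·m²; centre at d = 0.778 m, so I = I_cm + Md² gives I = 0.01713 + (3.51)(0.778)² = 2.1417 kg·m².
Total I = 0.037524 + 0.85712 + 1.1663 + 2.1417 = 4.2027 kg·m².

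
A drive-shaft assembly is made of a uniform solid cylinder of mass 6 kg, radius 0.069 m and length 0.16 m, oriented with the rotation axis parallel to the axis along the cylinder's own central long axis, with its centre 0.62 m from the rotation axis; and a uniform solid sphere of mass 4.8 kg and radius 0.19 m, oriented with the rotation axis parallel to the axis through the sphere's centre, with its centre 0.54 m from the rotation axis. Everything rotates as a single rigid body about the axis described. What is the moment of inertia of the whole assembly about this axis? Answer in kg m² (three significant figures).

Solid cylinder: I_cm = (1/2)MR² = (1/2)(6)(0.069)² = 0.014283 kg m²; centre at d = 0.62 m, so the parallel axis theorem gives I = 0.014283 + (6)(0.62)² = 2.3207 kg m².
Solid sphere: I_cm = (2/5)MR² = (2/5)(4.8)(0.19)² = 0.069312 kg m²; centre at d = 0.54 m, so the parallel axis theorem gives I = 0.069312 + (4.8)(0.54)² = 1.469 kg m².
Total I = 2.3207 + 1.469 = 3.7897 kg m².

3.79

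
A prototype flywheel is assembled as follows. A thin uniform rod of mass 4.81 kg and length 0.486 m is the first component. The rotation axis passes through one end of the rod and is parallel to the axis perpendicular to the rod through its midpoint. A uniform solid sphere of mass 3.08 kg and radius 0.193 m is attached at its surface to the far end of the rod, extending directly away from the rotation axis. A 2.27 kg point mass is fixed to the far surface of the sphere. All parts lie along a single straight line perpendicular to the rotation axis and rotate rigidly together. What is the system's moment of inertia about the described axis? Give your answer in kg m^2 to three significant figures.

Thin rod: I_cm = (1/12)ML² = (1/12)(4.81)(0.486)² = 0.094675 kg m^2; centre at d = 0.243 m, so I = I_cm + Md² gives I = 0.094675 + (4.81)(0.243)² = 0.3787 kg m^2.
Solid sphere: I_cm = (2/5)MR² = (2/5)(3.08)(0.193)² = 0.045891 kg m^2; centre at d = 0.243 + 0.243 + 0.193 = 0.679 m, so I = I_cm + Md² gives I = 0.045891 + (3.08)(0.679)² = 1.4659 kg m^2.
Point mass: I_cm = 0; centre at d = 0.243 + 0.243 + 0.193 + 0.193 = 0.872 m, so I = I_cm + Md² gives I = 0 + (2.27)(0.872)² = 1.7261 kg m^2.
Total I = 0.3787 + 1.4659 + 1.7261 = 3.5707 kg m^2.

3.57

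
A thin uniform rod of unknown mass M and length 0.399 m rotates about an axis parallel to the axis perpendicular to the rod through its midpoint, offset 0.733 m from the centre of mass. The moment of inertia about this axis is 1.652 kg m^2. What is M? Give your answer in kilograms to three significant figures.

I = I_cm + Md² = (1/12)ML² + Md² = M·[0.0833333·(0.399)² + (0.733)²] = M·0.55056.
So M = 1.652 / 0.55056 = 3.0006 kg.

3.00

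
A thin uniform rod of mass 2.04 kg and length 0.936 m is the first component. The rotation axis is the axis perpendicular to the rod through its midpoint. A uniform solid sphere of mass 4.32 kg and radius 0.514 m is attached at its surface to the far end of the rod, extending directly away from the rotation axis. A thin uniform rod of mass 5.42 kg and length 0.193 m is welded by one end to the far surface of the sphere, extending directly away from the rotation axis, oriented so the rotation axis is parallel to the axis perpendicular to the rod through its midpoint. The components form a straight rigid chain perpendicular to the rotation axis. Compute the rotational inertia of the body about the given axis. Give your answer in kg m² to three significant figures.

18.5

Thin rod: I_cm = (1/12)ML² = (1/12)(2.04)(0.936)² = 0.14894 kg m²; axis through the centre, so I = 0.14894 kg m².
Solid sphere: I_cm = (2/5)MR² = (2/5)(4.32)(0.514)² = 0.45653 kg m²; centre at d = 0.468 + 0.514 = 0.982 m, so I = I_cm + Md² gives I = 0.45653 + (4.32)(0.982)² = 4.6224 kg m².
Thin rod: I_cm = (1/12)ML² = (1/12)(5.42)(0.193)² = 0.016824 kg m²; centre at d = 0.468 + 0.514 + 0.514 + 0.0965 = 1.5925 m, so I = I_cm + Md² gives I = 0.016824 + (5.42)(1.5925)² = 13.762 kg m².
Total I = 0.14894 + 4.6224 + 13.762 = 18.534 kg m².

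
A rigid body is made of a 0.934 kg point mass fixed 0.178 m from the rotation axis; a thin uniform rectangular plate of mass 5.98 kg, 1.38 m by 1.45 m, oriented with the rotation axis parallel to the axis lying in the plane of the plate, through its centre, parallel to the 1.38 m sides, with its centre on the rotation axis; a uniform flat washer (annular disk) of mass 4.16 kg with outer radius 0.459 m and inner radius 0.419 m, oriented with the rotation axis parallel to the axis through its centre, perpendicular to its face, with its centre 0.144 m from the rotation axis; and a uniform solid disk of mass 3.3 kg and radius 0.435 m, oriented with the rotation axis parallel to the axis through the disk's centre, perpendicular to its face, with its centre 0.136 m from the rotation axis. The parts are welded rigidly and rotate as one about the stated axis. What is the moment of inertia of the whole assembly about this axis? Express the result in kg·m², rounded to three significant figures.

Point mass: I_cm = 0; centre at d = 0.178 m, so I = I_cm + Md² gives I = 0 + (0.934)(0.178)² = 0.029593 kg·m².
Rectangular plate: I_cm = (1/12)Mb² = (1/12)(5.98)(1.45)² = 1.0477 kg·m²; axis through the centre, so I = 1.0477 kg·m².
Annular disk: I_cm = (1/2)M(R²+r²) = (1/2)(4.16)[(0.459)² + (0.419)²] = 0.80338 kg·m²; centre at d = 0.144 m, so I = I_cm + Md² gives I = 0.80338 + (4.16)(0.144)² = 0.88965 kg·m².
Solid disk: I_cm = (1/2)MR² = (1/2)(3.3)(0.435)² = 0.31222 kg·m²; centre at d = 0.136 m, so I = I_cm + Md² gives I = 0.31222 + (3.3)(0.136)² = 0.37326 kg·m².
Total I = 0.029593 + 1.0477 + 0.88965 + 0.37326 = 2.3402 kg·m².

2.34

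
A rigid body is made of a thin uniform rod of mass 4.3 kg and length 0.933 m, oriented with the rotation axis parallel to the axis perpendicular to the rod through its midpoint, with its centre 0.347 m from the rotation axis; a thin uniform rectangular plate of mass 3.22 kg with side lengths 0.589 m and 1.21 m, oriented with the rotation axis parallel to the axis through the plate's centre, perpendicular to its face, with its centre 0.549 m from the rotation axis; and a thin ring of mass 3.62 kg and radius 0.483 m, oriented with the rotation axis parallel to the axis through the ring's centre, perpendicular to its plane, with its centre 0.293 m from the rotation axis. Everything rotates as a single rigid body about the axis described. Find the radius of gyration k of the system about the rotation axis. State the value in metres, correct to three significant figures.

0.556

Thin rod: I_cm = (1/12)ML² = (1/12)(4.3)(0.933)² = 0.31193 kg·m²; centre at d = 0.347 m, so I = I_cm + Md² gives I = 0.31193 + (4.3)(0.347)² = 0.82968 kg·m².
Rectangular plate: I_cm = (1/12)M(a²+b²) = (1/12)(3.22)[(0.589)² + (1.21)²] = 0.48596 kg·m²; centre at d = 0.549 m, so I = I_cm + Md² gives I = 0.48596 + (3.22)(0.549)² = 1.4565 kg·m².
Thin ring: I_cm = MR² = (3.62)(0.483)² = 0.84451 kg·m²; centre at d = 0.293 m, so I = I_cm + Md² gives I = 0.84451 + (3.62)(0.293)² = 1.1553 kg·m².
Total I = 3.4414 kg·m²; total mass M = 11.14 kg.
k = √(I/M) = √(3.4414/11.14) = 0.55581 m.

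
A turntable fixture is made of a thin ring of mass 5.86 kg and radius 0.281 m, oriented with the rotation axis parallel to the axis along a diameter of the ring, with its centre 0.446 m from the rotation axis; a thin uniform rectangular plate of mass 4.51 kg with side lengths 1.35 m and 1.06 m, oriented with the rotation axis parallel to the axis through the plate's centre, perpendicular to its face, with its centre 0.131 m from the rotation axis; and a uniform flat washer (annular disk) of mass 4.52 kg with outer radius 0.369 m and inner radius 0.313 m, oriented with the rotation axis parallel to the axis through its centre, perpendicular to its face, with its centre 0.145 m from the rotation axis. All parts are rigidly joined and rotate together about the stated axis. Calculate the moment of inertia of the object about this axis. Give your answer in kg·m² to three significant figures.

3.21

Thin ring: I_cm = (1/2)MR² = (1/2)(5.86)(0.281)² = 0.23136 kg·m²; centre at d = 0.446 m, so the parallel axis theorem gives I = 0.23136 + (5.86)(0.446)² = 1.397 kg·m².
Rectangular plate: I_cm = (1/12)M(a²+b²) = (1/12)(4.51)[(1.35)² + (1.06)²] = 1.1072 kg·m²; centre at d = 0.131 m, so the parallel axis theorem gives I = 1.1072 + (4.51)(0.131)² = 1.1846 kg·m².
Annular disk: I_cm = (1/2)M(R²+r²) = (1/2)(4.52)[(0.369)² + (0.313)²] = 0.52913 kg·m²; centre at d = 0.145 m, so the parallel axis theorem gives I = 0.52913 + (4.52)(0.145)² = 0.62417 kg·m².
Total I = 1.397 + 1.1846 + 0.62417 = 3.2058 kg·m².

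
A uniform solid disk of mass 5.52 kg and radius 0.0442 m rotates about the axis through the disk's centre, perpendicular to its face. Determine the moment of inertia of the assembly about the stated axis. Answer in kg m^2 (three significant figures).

0.00539

I_cm = (1/2)MR² = (1/2)(5.52)(0.0442)² = 0.005392 kg m^2; axis through the centre, so I = 0.005392 kg m^2.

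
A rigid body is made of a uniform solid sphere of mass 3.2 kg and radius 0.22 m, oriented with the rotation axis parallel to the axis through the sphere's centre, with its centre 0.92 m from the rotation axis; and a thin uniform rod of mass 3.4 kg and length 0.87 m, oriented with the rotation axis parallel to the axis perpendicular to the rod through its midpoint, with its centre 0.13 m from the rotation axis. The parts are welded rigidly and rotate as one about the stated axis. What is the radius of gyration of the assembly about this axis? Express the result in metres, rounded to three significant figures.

0.679

Solid sphere: I_cm = (2/5)MR² = (2/5)(3.2)(0.22)² = 0.061952 kg·m²; centre at d = 0.92 m, so I = I_cm + Md² gives I = 0.061952 + (3.2)(0.92)² = 2.7704 kg·m².
Thin rod: I_cm = (1/12)ML² = (1/12)(3.4)(0.87)² = 0.21446 kg·m²; centre at d = 0.13 m, so I = I_cm + Md² gives I = 0.21446 + (3.4)(0.13)² = 0.27192 kg·m².
Total I = 3.0423 kg·m²; total mass M = 6.6 kg.
k = √(I/M) = √(3.0423/6.6) = 0.67894 m.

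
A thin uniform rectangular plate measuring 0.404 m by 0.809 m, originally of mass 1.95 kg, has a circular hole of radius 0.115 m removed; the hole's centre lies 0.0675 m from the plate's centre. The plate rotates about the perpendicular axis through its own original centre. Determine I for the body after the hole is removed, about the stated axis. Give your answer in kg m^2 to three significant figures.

Unpierced body about its centre: I₀ = (1/12)M(a²+b²) = (1/12)(1.95)[(0.404)² + (0.809)²] = 0.13288 kg m^2.
The removed disk has mass m = M·πr²/(ab) = (1.95)·π(0.115)²/(0.404·0.809) = 0.24789 kg (same uniform areal density).
Its moment of inertia about the rotation axis (parallel-axis theorem): I_hole = (1/2)mr² + md² = (1/2)(0.24789)(0.115)² + (0.24789)(0.0675)² = 0.0027686 kg m^2.
Treating the hole as negative mass, I = I₀ − I_hole = 0.13288 − 0.0027686 = 0.13011 kg m^2.

0.130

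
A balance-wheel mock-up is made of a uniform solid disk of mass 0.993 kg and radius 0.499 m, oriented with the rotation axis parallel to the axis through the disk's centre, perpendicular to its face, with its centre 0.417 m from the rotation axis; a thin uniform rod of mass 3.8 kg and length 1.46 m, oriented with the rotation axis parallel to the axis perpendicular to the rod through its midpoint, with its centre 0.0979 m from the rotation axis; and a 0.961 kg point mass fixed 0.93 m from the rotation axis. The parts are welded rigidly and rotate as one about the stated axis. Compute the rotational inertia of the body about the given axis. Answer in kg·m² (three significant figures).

1.84

Solid disk: I_cm = (1/2)MR² = (1/2)(0.993)(0.499)² = 0.12363 kg·m²; centre at d = 0.417 m, so the parallel axis theorem gives I = 0.12363 + (0.993)(0.417)² = 0.2963 kg·m².
Thin rod: I_cm = (1/12)ML² = (1/12)(3.8)(1.46)² = 0.67501 kg·m²; centre at d = 0.0979 m, so the parallel axis theorem gives I = 0.67501 + (3.8)(0.0979)² = 0.71143 kg·m².
Point mass: I_cm = 0; centre at d = 0.93 m, so the parallel axis theorem gives I = 0 + (0.961)(0.93)² = 0.83117 kg·m².
Total I = 0.2963 + 0.71143 + 0.83117 = 1.8389 kg·m².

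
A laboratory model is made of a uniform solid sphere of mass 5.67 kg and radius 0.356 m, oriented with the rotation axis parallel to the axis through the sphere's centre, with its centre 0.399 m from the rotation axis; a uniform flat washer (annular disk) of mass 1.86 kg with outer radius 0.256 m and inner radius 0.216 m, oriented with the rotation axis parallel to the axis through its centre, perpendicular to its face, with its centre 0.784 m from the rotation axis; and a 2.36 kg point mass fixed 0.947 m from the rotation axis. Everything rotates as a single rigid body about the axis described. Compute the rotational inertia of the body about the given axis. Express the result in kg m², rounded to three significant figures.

Solid sphere: I_cm = (2/5)MR² = (2/5)(5.67)(0.356)² = 0.28744 kg m²; centre at d = 0.399 m, so I = I_cm + Md² gives I = 0.28744 + (5.67)(0.399)² = 1.1901 kg m².
Annular disk: I_cm = (1/2)M(R²+r²) = (1/2)(1.86)[(0.256)² + (0.216)²] = 0.10434 kg m²; centre at d = 0.784 m, so I = I_cm + Md² gives I = 0.10434 + (1.86)(0.784)² = 1.2476 kg m².
Point mass: I_cm = 0; centre at d = 0.947 m, so I = I_cm + Md² gives I = 0 + (2.36)(0.947)² = 2.1165 kg m².
Total I = 1.1901 + 1.2476 + 2.1165 = 4.5542 kg m².

4.55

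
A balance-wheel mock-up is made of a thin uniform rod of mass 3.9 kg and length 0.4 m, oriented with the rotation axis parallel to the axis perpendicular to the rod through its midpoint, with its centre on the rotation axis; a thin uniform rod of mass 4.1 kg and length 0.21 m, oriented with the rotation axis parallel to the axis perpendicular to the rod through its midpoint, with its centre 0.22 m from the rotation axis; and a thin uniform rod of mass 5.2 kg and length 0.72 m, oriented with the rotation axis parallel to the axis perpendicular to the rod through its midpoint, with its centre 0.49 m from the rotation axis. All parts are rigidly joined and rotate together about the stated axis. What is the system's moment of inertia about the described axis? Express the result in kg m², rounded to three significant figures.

Thin rod: I_cm = (1/12)ML² = (1/12)(3.9)(0.4)² = 0.052 kg m²; axis through the centre, so I = 0.052 kg m².
Thin rod: I_cm = (1/12)ML² = (1/12)(4.1)(0.21)² = 0.015067 kg m²; centre at d = 0.22 m, so I = I_cm + Md² gives I = 0.015067 + (4.1)(0.22)² = 0.21351 kg m².
Thin rod: I_cm = (1/12)ML² = (1/12)(5.2)(0.72)² = 0.22464 kg m²; centre at d = 0.49 m, so I = I_cm + Md² gives I = 0.22464 + (5.2)(0.49)² = 1.4732 kg m².
Total I = 0.052 + 0.21351 + 1.4732 = 1.7387 kg m².

1.74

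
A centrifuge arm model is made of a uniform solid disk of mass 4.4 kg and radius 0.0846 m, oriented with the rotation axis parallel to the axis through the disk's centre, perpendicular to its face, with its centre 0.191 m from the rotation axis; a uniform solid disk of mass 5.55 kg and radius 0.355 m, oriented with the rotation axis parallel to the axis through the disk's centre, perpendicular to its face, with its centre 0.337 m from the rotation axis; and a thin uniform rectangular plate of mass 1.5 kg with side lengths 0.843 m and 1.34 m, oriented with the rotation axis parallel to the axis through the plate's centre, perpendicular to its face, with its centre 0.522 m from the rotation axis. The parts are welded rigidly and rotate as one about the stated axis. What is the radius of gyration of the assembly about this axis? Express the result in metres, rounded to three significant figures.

0.405

Solid disk: I_cm = (1/2)MR² = (1/2)(4.4)(0.0846)² = 0.015746 kg m²; centre at d = 0.191 m, so the parallel axis theorem gives I = 0.015746 + (4.4)(0.191)² = 0.17626 kg m².
Solid disk: I_cm = (1/2)MR² = (1/2)(5.55)(0.355)² = 0.34972 kg m²; centre at d = 0.337 m, so the parallel axis theorem gives I = 0.34972 + (5.55)(0.337)² = 0.98003 kg m².
Rectangular plate: I_cm = (1/12)M(a²+b²) = (1/12)(1.5)[(0.843)² + (1.34)²] = 0.31328 kg m²; centre at d = 0.522 m, so the parallel axis theorem gives I = 0.31328 + (1.5)(0.522)² = 0.72201 kg m².
Total I = 1.8783 kg m²; total mass M = 11.45 kg.
k = √(I/M) = √(1.8783/11.45) = 0.40502 m.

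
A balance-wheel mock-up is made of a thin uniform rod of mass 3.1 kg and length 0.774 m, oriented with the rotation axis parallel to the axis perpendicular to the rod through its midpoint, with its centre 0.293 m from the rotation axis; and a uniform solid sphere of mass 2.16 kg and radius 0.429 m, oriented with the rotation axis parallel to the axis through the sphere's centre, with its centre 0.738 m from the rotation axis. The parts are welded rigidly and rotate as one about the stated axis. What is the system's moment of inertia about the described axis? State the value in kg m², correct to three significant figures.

Thin rod: I_cm = (1/12)ML² = (1/12)(3.1)(0.774)² = 0.15476 kg m²; centre at d = 0.293 m, so the parallel axis theorem gives I = 0.15476 + (3.1)(0.293)² = 0.42089 kg m².
Solid sphere: I_cm = (2/5)MR² = (2/5)(2.16)(0.429)² = 0.15901 kg m²; centre at d = 0.738 m, so the parallel axis theorem gives I = 0.15901 + (2.16)(0.738)² = 1.3354 kg m².
Total I = 0.42089 + 1.3354 = 1.7563 kg m².

1.76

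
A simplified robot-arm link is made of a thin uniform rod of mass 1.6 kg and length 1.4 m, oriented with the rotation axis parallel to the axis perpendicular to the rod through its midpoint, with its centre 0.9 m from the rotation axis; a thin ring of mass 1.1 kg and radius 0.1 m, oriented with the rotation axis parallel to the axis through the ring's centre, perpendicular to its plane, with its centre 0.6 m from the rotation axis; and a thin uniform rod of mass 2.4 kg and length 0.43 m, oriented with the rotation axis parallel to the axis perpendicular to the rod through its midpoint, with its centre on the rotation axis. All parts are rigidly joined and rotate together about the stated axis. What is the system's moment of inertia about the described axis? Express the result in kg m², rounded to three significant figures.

Thin rod: I_cm = (1/12)ML² = (1/12)(1.6)(1.4)² = 0.26133 kg m²; centre at d = 0.9 m, so I = I_cm + Md² gives I = 0.26133 + (1.6)(0.9)² = 1.5573 kg m².
Thin ring: I_cm = MR² = (1.1)(0.1)² = 0.011 kg m²; centre at d = 0.6 m, so I = I_cm + Md² gives I = 0.011 + (1.1)(0.6)² = 0.407 kg m².
Thin rod: I_cm = (1/12)ML² = (1/12)(2.4)(0.43)² = 0.03698 kg m²; axis through the centre, so I = 0.03698 kg m².
Total I = 1.5573 + 0.407 + 0.03698 = 2.0013 kg m².

2.00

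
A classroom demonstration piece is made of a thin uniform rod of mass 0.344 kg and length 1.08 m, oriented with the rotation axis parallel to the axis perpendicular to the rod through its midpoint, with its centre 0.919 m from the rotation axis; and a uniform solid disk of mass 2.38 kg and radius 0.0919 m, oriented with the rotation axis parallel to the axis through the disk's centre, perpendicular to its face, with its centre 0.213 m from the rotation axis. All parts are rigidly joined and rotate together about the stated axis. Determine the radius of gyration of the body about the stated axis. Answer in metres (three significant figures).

Thin rod: I_cm = (1/12)ML² = (1/12)(0.344)(1.08)² = 0.033437 kg·m²; centre at d = 0.919 m, so I = I_cm + Md² gives I = 0.033437 + (0.344)(0.919)² = 0.32397 kg·m².
Solid disk: I_cm = (1/2)MR² = (1/2)(2.38)(0.0919)² = 0.01005 kg·m²; centre at d = 0.213 m, so I = I_cm + Md² gives I = 0.01005 + (2.38)(0.213)² = 0.11803 kg·m².
Total I = 0.44199 kg·m²; total mass M = 2.724 kg.
k = √(I/M) = √(0.44199/2.724) = 0.40281 m.

0.403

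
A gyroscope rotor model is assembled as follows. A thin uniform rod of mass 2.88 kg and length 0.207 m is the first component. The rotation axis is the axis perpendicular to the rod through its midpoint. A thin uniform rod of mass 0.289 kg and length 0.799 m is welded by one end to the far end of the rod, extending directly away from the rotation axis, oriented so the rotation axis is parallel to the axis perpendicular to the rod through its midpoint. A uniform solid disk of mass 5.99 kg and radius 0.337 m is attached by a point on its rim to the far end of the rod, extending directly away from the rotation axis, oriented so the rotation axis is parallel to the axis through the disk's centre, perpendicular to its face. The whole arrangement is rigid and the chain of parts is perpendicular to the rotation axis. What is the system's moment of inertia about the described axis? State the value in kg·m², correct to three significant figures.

Thin rod: I_cm = (1/12)ML² = (1/12)(2.88)(0.207)² = 0.010284 kg·m²; axis through the centre, so I = 0.010284 kg·m².
Thin rod: I_cm = (1/12)ML² = (1/12)(0.289)(0.799)² = 0.015375 kg·m²; centre at d = 0.1035 + 0.3995 = 0.503 m, so I = I_cm + Md² gives I = 0.015375 + (0.289)(0.503)² = 0.088494 kg·m².
Solid disk: I_cm = (1/2)MR² = (1/2)(5.99)(0.337)² = 0.34014 kg·m²; centre at d = 0.1035 + 0.3995 + 0.3995 + 0.337 = 1.2395 m, so I = I_cm + Md² gives I = 0.34014 + (5.99)(1.2395)² = 9.5429 kg·m².
Total I = 0.010284 + 0.088494 + 9.5429 = 9.6417 kg·m².

9.64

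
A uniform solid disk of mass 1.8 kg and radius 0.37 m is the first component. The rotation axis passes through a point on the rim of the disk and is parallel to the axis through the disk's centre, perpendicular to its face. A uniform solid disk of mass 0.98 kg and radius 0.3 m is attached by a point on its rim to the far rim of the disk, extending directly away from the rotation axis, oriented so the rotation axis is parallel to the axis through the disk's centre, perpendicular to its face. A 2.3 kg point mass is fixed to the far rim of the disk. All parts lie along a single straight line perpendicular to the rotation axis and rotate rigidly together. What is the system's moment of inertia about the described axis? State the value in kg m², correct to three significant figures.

Solid disk: I_cm = (1/2)MR² = (1/2)(1.8)(0.37)² = 0.12321 kg m²; centre at d = 0.37 m, so the parallel axis theorem gives I = 0.12321 + (1.8)(0.37)² = 0.36963 kg m².
Solid disk: I_cm = (1/2)MR² = (1/2)(0.98)(0.3)² = 0.0441 kg m²; centre at d = 0.37 + 0.37 + 0.3 = 1.04 m, so the parallel axis theorem gives I = 0.0441 + (0.98)(1.04)² = 1.1041 kg m².
Point mass: I_cm = 0; centre at d = 0.37 + 0.37 + 0.3 + 0.3 = 1.34 m, so the parallel axis theorem gives I = 0 + (2.3)(1.34)² = 4.1299 kg m².
Total I = 0.36963 + 1.1041 + 4.1299 = 5.6036 kg m².

5.60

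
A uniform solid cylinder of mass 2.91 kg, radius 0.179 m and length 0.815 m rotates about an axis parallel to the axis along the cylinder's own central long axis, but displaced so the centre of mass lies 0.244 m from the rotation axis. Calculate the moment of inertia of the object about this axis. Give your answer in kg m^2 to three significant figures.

I_cm = (1/2)MR² = (1/2)(2.91)(0.179)² = 0.04662 kg m^2; centre at d = 0.244 m, so the parallel axis theorem gives I = 0.04662 + (2.91)(0.244)² = 0.21987 kg m^2.

0.220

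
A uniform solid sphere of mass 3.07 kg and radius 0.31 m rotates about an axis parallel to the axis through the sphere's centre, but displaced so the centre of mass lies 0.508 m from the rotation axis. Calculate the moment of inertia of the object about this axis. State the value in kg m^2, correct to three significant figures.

I_cm = (2/5)MR² = (2/5)(3.07)(0.31)² = 0.11801 kg m^2; centre at d = 0.508 m, so the parallel axis theorem gives I = 0.11801 + (3.07)(0.508)² = 0.91027 kg m^2.

0.910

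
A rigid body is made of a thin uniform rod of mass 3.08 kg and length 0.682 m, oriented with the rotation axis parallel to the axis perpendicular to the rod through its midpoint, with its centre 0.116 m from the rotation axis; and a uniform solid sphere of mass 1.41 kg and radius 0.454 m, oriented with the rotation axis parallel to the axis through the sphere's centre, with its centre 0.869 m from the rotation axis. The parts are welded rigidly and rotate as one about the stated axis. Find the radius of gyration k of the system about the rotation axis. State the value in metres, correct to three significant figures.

Thin rod: I_cm = (1/12)ML² = (1/12)(3.08)(0.682)² = 0.11938 kg m^2; centre at d = 0.116 m, so I = I_cm + Md² gives I = 0.11938 + (3.08)(0.116)² = 0.16083 kg m^2.
Solid sphere: I_cm = (2/5)MR² = (2/5)(1.41)(0.454)² = 0.11625 kg m^2; centre at d = 0.869 m, so I = I_cm + Md² gives I = 0.11625 + (1.41)(0.869)² = 1.181 kg m^2.
Total I = 1.3419 kg m^2; total mass M = 4.49 kg.
k = √(I/M) = √(1.3419/4.49) = 0.54668 m.

0.547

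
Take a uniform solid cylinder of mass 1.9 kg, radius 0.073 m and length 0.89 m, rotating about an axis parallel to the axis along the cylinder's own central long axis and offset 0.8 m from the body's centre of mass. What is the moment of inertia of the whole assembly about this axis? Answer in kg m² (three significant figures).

I_cm = (1/2)MR² = (1/2)(1.9)(0.073)² = 0.0050625 kg m²; centre at d = 0.8 m, so the parallel axis theorem gives I = 0.0050625 + (1.9)(0.8)² = 1.2211 kg m².

1.22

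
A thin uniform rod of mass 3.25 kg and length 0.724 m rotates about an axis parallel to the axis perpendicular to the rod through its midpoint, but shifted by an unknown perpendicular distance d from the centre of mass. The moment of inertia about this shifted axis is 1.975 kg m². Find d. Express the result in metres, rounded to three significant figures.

About the centre-of-mass axis, I_cm = (1/12)ML² = (1/12)(3.25)(0.724)² = 0.14196 kg m².
Parallel axis theorem: I = I_cm + Md², so Md² = 1.975 − 0.14196 = 1.833 kg m².
d = √(1.833 / 3.25) = 0.75101 m.

0.751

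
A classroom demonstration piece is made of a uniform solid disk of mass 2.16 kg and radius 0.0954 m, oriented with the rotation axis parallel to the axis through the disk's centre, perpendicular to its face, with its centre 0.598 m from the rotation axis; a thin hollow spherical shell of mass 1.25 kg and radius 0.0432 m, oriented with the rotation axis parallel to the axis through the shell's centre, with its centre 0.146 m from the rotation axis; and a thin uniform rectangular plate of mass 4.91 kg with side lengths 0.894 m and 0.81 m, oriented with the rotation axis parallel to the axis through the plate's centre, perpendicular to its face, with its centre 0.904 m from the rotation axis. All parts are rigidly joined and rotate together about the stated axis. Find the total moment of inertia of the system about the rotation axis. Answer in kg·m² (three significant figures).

Solid disk: I_cm = (1/2)MR² = (1/2)(2.16)(0.0954)² = 0.0098293 kg·m²; centre at d = 0.598 m, so I = I_cm + Md² gives I = 0.0098293 + (2.16)(0.598)² = 0.78225 kg·m².
Spherical shell: I_cm = (2/3)MR² = (2/3)(1.25)(0.0432)² = 0.0015552 kg·m²; centre at d = 0.146 m, so I = I_cm + Md² gives I = 0.0015552 + (1.25)(0.146)² = 0.0282 kg·m².
Rectangular plate: I_cm = (1/12)M(a²+b²) = (1/12)(4.91)[(0.894)² + (0.81)²] = 0.59547 kg·m²; centre at d = 0.904 m, so I = I_cm + Md² gives I = 0.59547 + (4.91)(0.904)² = 4.608 kg·m².
Total I = 0.78225 + 0.0282 + 4.608 = 5.4185 kg·m².

5.42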